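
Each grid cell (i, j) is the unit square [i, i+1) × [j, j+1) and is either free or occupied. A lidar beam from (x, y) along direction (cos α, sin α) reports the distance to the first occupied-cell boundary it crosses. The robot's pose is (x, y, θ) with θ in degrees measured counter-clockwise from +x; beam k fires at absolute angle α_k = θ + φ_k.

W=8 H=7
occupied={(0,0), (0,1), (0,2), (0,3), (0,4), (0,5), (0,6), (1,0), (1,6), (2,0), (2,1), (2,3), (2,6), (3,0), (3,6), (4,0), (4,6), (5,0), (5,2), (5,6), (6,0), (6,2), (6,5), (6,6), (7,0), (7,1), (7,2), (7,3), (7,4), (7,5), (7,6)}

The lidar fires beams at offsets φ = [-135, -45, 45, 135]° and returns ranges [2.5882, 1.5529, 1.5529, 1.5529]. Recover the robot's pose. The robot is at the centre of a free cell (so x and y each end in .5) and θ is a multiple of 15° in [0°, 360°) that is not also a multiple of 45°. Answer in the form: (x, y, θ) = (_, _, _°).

(x, y, θ) = (5.5, 4.5, 330°)

Enumerate (i+0.5, j+0.5, θ) over the 25 free cells and 16 admissible headings. For each, cast all 4 beams and compare to the given ranges.
  (3.5, 1.5, 15°): beam 1 = 0.5774 ≠ 2.5882 ✗
  (6.5, 1.5, 300°): beam 1 = 5.6940 ≠ 2.5882 ✗
  (2.5, 4.5, 210°): beam 1 = 1.5529 ≠ 2.5882 ✗
  (4.5, 5.5, 60°): beam 3 = 0.5176 ≠ 1.5529 ✗
  (4.5, 3.5, 330°): beam 1 = 1.5529 ≠ 2.5882 ✗
  …
  (5.5, 4.5, 330°): r_1=2.5882, r_2=1.5529, r_3=1.5529, r_4=1.5529 — all match ✓
Unique over the lattice → pose = (5.5, 4.5, 330°).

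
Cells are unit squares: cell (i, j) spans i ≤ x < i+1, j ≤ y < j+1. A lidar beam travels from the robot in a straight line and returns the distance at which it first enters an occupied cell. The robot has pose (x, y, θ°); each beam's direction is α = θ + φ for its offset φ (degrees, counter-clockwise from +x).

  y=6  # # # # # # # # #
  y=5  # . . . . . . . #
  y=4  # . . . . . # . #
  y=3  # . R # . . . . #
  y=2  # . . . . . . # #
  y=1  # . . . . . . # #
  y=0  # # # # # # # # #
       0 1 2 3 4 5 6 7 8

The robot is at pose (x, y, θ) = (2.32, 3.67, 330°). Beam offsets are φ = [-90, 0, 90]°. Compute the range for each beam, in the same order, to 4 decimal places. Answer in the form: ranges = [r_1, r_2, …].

beam 1: φ=-90°, α=240°
  direction (-0.5000, -0.8660); cell (2,3); t to first gridline: x 0.6400, y 0.7736 (then +2.0000 / +1.1547)
    (1,3) via x @ 0.6400
    (1,2) via y @ 0.7736
    (1,1) via y @ 1.9283
    (0,1) via x @ 2.6400  # hit
  → r_1 = 2.6400
beam 2: φ=0°, α=330°
  direction (0.8660, -0.5000); cell (2,3); t to first gridline: x 0.7852, y 1.3400 (then +1.1547 / +2.0000)
    (3,3) via x @ 0.7852  # hit
  → r_2 = 0.7852
beam 3: φ=90°, α=60°
  direction (0.5000, 0.8660); cell (2,3); t to first gridline: x 1.3600, y 0.3811 (then +2.0000 / +1.1547)
    (2,4) via y @ 0.3811
    (3,4) via x @ 1.3600
    (3,5) via y @ 1.5358
    (3,6) via y @ 2.6905  # hit
  → r_3 = 2.6905

ranges = [2.6400, 0.7852, 2.6905]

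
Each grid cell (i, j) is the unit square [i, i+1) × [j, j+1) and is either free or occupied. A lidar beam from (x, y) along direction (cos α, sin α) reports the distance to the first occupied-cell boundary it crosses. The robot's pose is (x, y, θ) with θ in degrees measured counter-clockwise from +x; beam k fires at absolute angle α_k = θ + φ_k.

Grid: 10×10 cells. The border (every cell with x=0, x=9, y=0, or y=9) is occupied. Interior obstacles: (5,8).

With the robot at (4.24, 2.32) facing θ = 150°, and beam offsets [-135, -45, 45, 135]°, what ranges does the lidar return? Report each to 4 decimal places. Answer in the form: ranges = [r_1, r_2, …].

ranges = [4.9279, 6.9156, 3.3543, 1.3666]

beam 1: φ=-135°, α=15°
  cosα=0.9659 sinα=0.2588 | (4,2) | tMaxX 0.7868 tMaxY 2.6273 | tΔX 1.0353 tΔY 3.8637
    t=0.7868 [x] (5,2)
    t=1.8221 [x] (6,2)
    t=2.6273 [y] (6,3)
    t=2.8574 [x] (7,3)
    t=3.8926 [x] (8,3)
    t=4.9279 [x] (9,3) — stop
  → r_1 = 4.9279
beam 2: φ=-45°, α=105°
  cosα=-0.2588 sinα=0.9659 | (4,2) | tMaxX 0.9273 tMaxY 0.7040 | tΔX 3.8637 tΔY 1.0353
    t=0.7040 [y] (4,3)
    t=0.9273 [x] (3,3)
    t=1.7393 [y] (3,4)
    t=2.7745 [y] (3,5)
    t=3.8098 [y] (3,6)
    t=4.7910 [x] (2,6)
    t=4.8451 [y] (2,7)
    t=5.8804 [y] (2,8)
    t=6.9156 [y] (2,9) — stop
  → r_2 = 6.9156
beam 3: φ=45°, α=195°
  cosα=-0.9659 sinα=-0.2588 | (4,2) | tMaxX 0.2485 tMaxY 1.2364 | tΔX 1.0353 tΔY 3.8637
    t=0.2485 [x] (3,2)
    t=1.2364 [y] (3,1)
    t=1.2837 [x] (2,1)
    t=2.3190 [x] (1,1)
    t=3.3543 [x] (0,1) — stop
  → r_3 = 3.3543
beam 4: φ=135°, α=285°
  cosα=0.2588 sinα=-0.9659 | (4,2) | tMaxX 2.9364 tMaxY 0.3313 | tΔX 3.8637 tΔY 1.0353
    t=0.3313 [y] (4,1)
    t=1.3666 [y] (4,0) — stop
  → r_4 = 1.3666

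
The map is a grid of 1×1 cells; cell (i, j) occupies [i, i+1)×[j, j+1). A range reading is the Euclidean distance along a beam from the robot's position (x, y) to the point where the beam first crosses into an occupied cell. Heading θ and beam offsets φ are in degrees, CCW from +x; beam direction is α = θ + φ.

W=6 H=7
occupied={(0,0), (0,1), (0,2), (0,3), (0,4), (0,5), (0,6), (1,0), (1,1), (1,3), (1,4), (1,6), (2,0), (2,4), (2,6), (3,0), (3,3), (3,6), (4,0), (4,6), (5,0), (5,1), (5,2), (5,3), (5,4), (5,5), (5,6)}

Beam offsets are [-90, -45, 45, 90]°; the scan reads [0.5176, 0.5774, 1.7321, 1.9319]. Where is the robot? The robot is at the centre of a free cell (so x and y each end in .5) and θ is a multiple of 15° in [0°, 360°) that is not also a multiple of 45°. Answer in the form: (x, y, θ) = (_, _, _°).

(x, y, θ) = (4.5, 5.5, 165°)

Enumerate (i+0.5, j+0.5, θ) over the 15 free cells and 16 admissible headings. For each, cast all 4 beams and compare to the given ranges.
  (2.5, 2.5, 210°): beam 1 = 1.0000 ≠ 0.5176 ✗
  (2.5, 1.5, 255°): beam 3 = 0.5774 ≠ 1.7321 ✗
  (2.5, 1.5, 60°): beam 1 = 1.0000 ≠ 0.5176 ✗
  (4.5, 2.5, 330°): beam 1 = 1.7321 ≠ 0.5176 ✗
  …
  (4.5, 5.5, 165°): r_1=0.5176, r_2=0.5774, r_3=1.7321, r_4=1.9319 — all match ✓
Unique over the lattice → pose = (4.5, 5.5, 165°).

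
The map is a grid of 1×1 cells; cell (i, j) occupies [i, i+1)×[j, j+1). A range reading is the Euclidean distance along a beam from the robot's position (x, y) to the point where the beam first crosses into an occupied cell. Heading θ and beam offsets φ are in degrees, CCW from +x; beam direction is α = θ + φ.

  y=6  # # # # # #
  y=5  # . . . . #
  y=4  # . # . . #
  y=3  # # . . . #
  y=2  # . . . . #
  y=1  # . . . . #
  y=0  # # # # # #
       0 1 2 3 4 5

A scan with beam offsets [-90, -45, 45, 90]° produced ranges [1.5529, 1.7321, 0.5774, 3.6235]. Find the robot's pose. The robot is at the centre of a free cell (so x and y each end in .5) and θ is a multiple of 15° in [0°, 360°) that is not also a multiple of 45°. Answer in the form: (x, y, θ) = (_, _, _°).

(x, y, θ) = (3.5, 4.5, 165°)

The pose lattice has 18·16 = 288 candidates. Test each by forward raycasting.
  (2.5, 3.5, 15°): beam 1 = 2.5882 ≠ 1.5529 ✗
  (3.5, 2.5, 255°): beam 1 = 1.9319 ≠ 1.5529 ✗
  (2.5, 5.5, 105°): beam 1 = 1.9319 ≠ 1.5529 ✗
  (3.5, 3.5, 30°): beam 1 = 2.8868 ≠ 1.5529 ✗
  (3.5, 3.5, 165°): beam 1 = 2.5882 ≠ 1.5529 ✗
  …
  (3.5, 4.5, 165°): r_1=1.5529, r_2=1.7321, r_3=0.5774, r_4=3.6235 — all match ✓
No second candidate reproduces the full scan.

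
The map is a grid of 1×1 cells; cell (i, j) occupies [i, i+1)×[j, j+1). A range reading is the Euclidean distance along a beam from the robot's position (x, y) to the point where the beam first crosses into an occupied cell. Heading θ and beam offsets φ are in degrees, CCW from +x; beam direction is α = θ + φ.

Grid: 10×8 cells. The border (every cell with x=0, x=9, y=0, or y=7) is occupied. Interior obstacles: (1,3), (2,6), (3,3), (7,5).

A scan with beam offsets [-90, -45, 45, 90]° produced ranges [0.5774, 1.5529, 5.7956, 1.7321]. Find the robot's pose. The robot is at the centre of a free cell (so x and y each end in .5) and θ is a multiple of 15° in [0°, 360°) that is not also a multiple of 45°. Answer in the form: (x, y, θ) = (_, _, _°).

Enumerate (i+0.5, j+0.5, θ) over the 44 free cells and 16 admissible headings. For each, cast all 4 beams and compare to the given ranges.
  (2.5, 4.5, 75°): beam 1 = 6.7293 ≠ 0.5774 ✗
  (5.5, 4.5, 330°): beam 1 = 4.0415 ≠ 0.5774 ✗
  (5.5, 6.5, 165°): beam 1 = 0.5176 ≠ 0.5774 ✗
  …
  (1.5, 2.5, 300°): r_1=0.5774, r_2=1.5529, r_3=5.7956, r_4=1.7321 — all match ✓
Unique over the lattice → pose = (1.5, 2.5, 300°).

(x, y, θ) = (1.5, 2.5, 300°)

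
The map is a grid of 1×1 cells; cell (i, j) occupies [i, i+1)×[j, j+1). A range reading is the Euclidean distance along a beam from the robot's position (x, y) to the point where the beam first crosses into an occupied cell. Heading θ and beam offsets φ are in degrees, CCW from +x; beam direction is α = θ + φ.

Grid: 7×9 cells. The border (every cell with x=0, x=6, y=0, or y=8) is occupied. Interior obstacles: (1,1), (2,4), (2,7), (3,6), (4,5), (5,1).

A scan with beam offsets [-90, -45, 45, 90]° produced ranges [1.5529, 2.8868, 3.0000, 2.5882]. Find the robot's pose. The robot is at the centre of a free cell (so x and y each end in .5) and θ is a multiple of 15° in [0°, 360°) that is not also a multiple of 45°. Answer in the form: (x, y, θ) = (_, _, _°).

The pose lattice has 29·16 = 464 candidates. Test each by forward raycasting.
  (1.5, 4.5, 165°): beam 1 = 2.5882 ≠ 1.5529 ✗
  (3.5, 1.5, 300°): beam 1 = 1.0000 ≠ 1.5529 ✗
  (1.5, 3.5, 165°): beam 1 = 3.6235 ≠ 1.5529 ✗
  (3.5, 3.5, 120°): beam 1 = 2.8868 ≠ 1.5529 ✗
  (3.5, 5.5, 30°): beam 1 = 4.0415 ≠ 1.5529 ✗
  …
  (4.5, 3.5, 165°): r_1=1.5529, r_2=2.8868, r_3=3.0000, r_4=2.5882 — all match ✓
Unique over the lattice → pose = (4.5, 3.5, 165°).

(x, y, θ) = (4.5, 3.5, 165°)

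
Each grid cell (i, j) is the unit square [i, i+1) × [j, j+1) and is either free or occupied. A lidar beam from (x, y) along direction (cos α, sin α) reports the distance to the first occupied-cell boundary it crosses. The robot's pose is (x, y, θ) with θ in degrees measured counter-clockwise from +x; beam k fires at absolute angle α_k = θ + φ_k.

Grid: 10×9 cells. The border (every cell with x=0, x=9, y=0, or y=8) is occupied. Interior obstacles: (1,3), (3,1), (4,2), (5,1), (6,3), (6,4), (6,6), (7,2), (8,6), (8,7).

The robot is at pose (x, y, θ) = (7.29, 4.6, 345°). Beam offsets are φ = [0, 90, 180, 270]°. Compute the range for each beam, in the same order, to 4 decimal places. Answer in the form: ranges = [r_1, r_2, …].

beam 1: φ=0°, α=345°
  dir = (cos 345°, sin 345°) = (0.9659, -0.2588); from cell (7,4)
  next x-line at t=0.7350, next y-line at t=2.3182; Δt_x=1.0353, Δt_y=3.8637
    x: enter (8,4) at t=0.7350
    x: enter (9,4) at t=1.7703 ← occupied
  → r_1 = 1.7703
beam 2: φ=90°, α=75°
  dir = (cos 75°, sin 75°) = (0.2588, 0.9659); from cell (7,4)
  next x-line at t=2.7432, next y-line at t=0.4141; Δt_x=3.8637, Δt_y=1.0353
    y: enter (7,5) at t=0.4141
    y: enter (7,6) at t=1.4494
    y: enter (7,7) at t=2.4847
    x: enter (8,7) at t=2.7432 ← occupied
  → r_2 = 2.7432
beam 3: φ=180°, α=165°
  dir = (cos 165°, sin 165°) = (-0.9659, 0.2588); from cell (7,4)
  next x-line at t=0.3002, next y-line at t=1.5455; Δt_x=1.0353, Δt_y=3.8637
    x: enter (6,4) at t=0.3002 ← occupied
  → r_3 = 0.3002
beam 4: φ=270°, α=255°
  dir = (cos 255°, sin 255°) = (-0.2588, -0.9659); from cell (7,4)
  next x-line at t=1.1205, next y-line at t=0.6212; Δt_x=3.8637, Δt_y=1.0353
    y: enter (7,3) at t=0.6212
    x: enter (6,3) at t=1.1205 ← occupied
  → r_4 = 1.1205

ranges = [1.7703, 2.7432, 0.3002, 1.1205]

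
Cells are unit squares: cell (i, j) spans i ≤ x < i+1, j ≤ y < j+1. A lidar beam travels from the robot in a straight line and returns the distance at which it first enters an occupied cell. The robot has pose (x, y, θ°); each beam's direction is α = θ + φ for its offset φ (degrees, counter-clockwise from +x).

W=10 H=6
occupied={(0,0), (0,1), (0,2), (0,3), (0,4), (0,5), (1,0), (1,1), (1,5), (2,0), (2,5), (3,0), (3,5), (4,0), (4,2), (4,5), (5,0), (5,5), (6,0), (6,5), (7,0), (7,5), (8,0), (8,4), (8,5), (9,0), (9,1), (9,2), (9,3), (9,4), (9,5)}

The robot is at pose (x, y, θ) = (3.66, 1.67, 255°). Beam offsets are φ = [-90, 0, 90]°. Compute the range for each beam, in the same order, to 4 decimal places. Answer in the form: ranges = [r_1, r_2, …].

ranges = [2.7538, 0.6936, 2.5887]

beam 1: φ=-90°, α=165°
  dir = (cos 165°, sin 165°) = (-0.9659, 0.2588); from cell (3,1)
  next x-line at t=0.6833, next y-line at t=1.2750; Δt_x=1.0353, Δt_y=3.8637
    x: enter (2,1) at t=0.6833
    y: enter (2,2) at t=1.2750
    x: enter (1,2) at t=1.7186
    x: enter (0,2) at t=2.7538 ← occupied
  → r_1 = 2.7538
beam 2: φ=0°, α=255°
  dir = (cos 255°, sin 255°) = (-0.2588, -0.9659); from cell (3,1)
  next x-line at t=2.5500, next y-line at t=0.6936; Δt_x=3.8637, Δt_y=1.0353
    y: enter (3,0) at t=0.6936 ← occupied
  → r_2 = 0.6936
beam 3: φ=90°, α=345°
  dir = (cos 345°, sin 345°) = (0.9659, -0.2588); from cell (3,1)
  next x-line at t=0.3520, next y-line at t=2.5887; Δt_x=1.0353, Δt_y=3.8637
    x: enter (4,1) at t=0.3520
    x: enter (5,1) at t=1.3873
    x: enter (6,1) at t=2.4225
    y: enter (6,0) at t=2.5887 ← occupied
  → r_3 = 2.5887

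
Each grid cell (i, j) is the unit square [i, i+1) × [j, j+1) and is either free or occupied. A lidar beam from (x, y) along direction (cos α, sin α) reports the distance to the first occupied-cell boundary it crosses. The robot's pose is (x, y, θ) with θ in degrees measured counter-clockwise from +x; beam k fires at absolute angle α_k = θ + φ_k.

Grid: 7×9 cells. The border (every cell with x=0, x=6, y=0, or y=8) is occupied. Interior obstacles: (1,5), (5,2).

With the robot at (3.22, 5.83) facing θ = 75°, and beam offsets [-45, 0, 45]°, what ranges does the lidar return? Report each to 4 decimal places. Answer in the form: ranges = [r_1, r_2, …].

ranges = [3.2101, 2.2465, 2.5057]

beam 1: φ=-45°, α=30°
  d=(0.8660,0.5000)  start (3,5)  tX=0.9007 tY=0.3400  stride 1/|dx|=1.1547 1/|dy|=2.0000
    cross y-line → (3,6), t=0.3400
    cross x-line → (4,6), t=0.9007
    cross x-line → (5,6), t=2.0554
    cross y-line → (5,7), t=2.3400
    cross x-line → (6,7), t=3.2101 (wall)
  → r_1 = 3.2101
beam 2: φ=0°, α=75°
  d=(0.2588,0.9659)  start (3,5)  tX=3.0137 tY=0.1760  stride 1/|dx|=3.8637 1/|dy|=1.0353
    cross y-line → (3,6), t=0.1760
    cross y-line → (3,7), t=1.2113
    cross y-line → (3,8), t=2.2465 (wall)
  → r_2 = 2.2465
beam 3: φ=45°, α=120°
  d=(-0.5000,0.8660)  start (3,5)  tX=0.4400 tY=0.1963  stride 1/|dx|=2.0000 1/|dy|=1.1547
    cross y-line → (3,6), t=0.1963
    cross x-line → (2,6), t=0.4400
    cross y-line → (2,7), t=1.3510
    cross x-line → (1,7), t=2.4400
    cross y-line → (1,8), t=2.5057 (wall)
  → r_3 = 2.5057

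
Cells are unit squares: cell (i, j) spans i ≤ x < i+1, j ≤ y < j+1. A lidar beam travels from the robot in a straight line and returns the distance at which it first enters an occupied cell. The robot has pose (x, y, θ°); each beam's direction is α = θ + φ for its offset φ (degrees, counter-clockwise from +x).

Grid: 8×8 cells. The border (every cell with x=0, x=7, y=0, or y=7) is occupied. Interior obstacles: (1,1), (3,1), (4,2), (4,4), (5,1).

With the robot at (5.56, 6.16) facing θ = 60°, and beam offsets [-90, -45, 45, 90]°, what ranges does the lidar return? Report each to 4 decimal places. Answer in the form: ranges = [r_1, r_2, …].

beam 1: φ=-90°, α=330°
  cosα=0.8660 sinα=-0.5000 | (5,6) | tMaxX 0.5081 tMaxY 0.3200 | tΔX 1.1547 tΔY 2.0000
    t=0.3200 [y] (5,5)
    t=0.5081 [x] (6,5)
    t=1.6628 [x] (7,5) — stop
  → r_1 = 1.6628
beam 2: φ=-45°, α=15°
  cosα=0.9659 sinα=0.2588 | (5,6) | tMaxX 0.4555 tMaxY 3.2455 | tΔX 1.0353 tΔY 3.8637
    t=0.4555 [x] (6,6)
    t=1.4908 [x] (7,6) — stop
  → r_2 = 1.4908
beam 3: φ=45°, α=105°
  cosα=-0.2588 sinα=0.9659 | (5,6) | tMaxX 2.1637 tMaxY 0.8696 | tΔX 3.8637 tΔY 1.0353
    t=0.8696 [y] (5,7) — stop
  → r_3 = 0.8696
beam 4: φ=90°, α=150°
  cosα=-0.8660 sinα=0.5000 | (5,6) | tMaxX 0.6466 tMaxY 1.6800 | tΔX 1.1547 tΔY 2.0000
    t=0.6466 [x] (4,6)
    t=1.6800 [y] (4,7) — stop
  → r_4 = 1.6800

ranges = [1.6628, 1.4908, 0.8696, 1.6800]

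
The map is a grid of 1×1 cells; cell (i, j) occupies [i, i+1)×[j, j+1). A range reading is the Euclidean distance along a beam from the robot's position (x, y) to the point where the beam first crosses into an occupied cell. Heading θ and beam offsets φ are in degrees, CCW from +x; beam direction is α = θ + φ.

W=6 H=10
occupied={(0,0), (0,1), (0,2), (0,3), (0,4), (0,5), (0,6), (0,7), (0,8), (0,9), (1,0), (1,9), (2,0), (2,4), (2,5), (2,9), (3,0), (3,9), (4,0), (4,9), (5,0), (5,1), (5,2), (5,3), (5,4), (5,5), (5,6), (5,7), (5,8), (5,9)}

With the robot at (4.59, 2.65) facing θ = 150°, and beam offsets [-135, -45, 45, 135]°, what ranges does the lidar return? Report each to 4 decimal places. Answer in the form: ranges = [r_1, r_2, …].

beam 1: φ=-135°, α=15°
  direction (0.9659, 0.2588); cell (4,2); t to first gridline: x 0.4245, y 1.3523 (then +1.0353 / +3.8637)
    (5,2) via x @ 0.4245  # hit
  → r_1 = 0.4245
beam 2: φ=-45°, α=105°
  direction (-0.2588, 0.9659); cell (4,2); t to first gridline: x 2.2796, y 0.3623 (then +3.8637 / +1.0353)
    (4,3) via y @ 0.3623
    (4,4) via y @ 1.3976
    (3,4) via x @ 2.2796
    (3,5) via y @ 2.4329
    (3,6) via y @ 3.4682
    (3,7) via y @ 4.5035
    (3,8) via y @ 5.5387
    (2,8) via x @ 6.1433
    (2,9) via y @ 6.5740  # hit
  → r_2 = 6.5740
beam 3: φ=45°, α=195°
  direction (-0.9659, -0.2588); cell (4,2); t to first gridline: x 0.6108, y 2.5114 (then +1.0353 / +3.8637)
    (3,2) via x @ 0.6108
    (2,2) via x @ 1.6461
    (2,1) via y @ 2.5114
    (1,1) via x @ 2.6814
    (0,1) via x @ 3.7166  # hit
  → r_3 = 3.7166
beam 4: φ=135°, α=285°
  direction (0.2588, -0.9659); cell (4,2); t to first gridline: x 1.5841, y 0.6729 (then +3.8637 / +1.0353)
    (4,1) via y @ 0.6729
    (5,1) via x @ 1.5841  # hit
  → r_4 = 1.5841

ranges = [0.4245, 6.5740, 3.7166, 1.5841]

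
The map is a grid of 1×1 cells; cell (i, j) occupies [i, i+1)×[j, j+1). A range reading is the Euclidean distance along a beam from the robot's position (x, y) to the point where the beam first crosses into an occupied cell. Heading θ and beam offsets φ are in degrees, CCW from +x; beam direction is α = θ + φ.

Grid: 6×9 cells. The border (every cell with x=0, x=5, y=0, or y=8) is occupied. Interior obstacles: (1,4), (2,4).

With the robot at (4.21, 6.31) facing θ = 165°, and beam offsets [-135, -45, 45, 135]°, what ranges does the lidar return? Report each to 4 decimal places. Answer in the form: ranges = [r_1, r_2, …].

ranges = [0.9122, 1.9514, 2.6200, 1.5800]

beam 1: φ=-135°, α=30°
  d=(0.8660,0.5000)  start (4,6)  tX=0.9122 tY=1.3800  stride 1/|dx|=1.1547 1/|dy|=2.0000
    cross x-line → (5,6), t=0.9122 (wall)
  → r_1 = 0.9122
beam 2: φ=-45°, α=120°
  d=(-0.5000,0.8660)  start (4,6)  tX=0.4200 tY=0.7967  stride 1/|dx|=2.0000 1/|dy|=1.1547
    cross x-line → (3,6), t=0.4200
    cross y-line → (3,7), t=0.7967
    cross y-line → (3,8), t=1.9514 (wall)
  → r_2 = 1.9514
beam 3: φ=45°, α=210°
  d=(-0.8660,-0.5000)  start (4,6)  tX=0.2425 tY=0.6200  stride 1/|dx|=1.1547 1/|dy|=2.0000
    cross x-line → (3,6), t=0.2425
    cross y-line → (3,5), t=0.6200
    cross x-line → (2,5), t=1.3972
    cross x-line → (1,5), t=2.5519
    cross y-line → (1,4), t=2.6200 (wall)
  → r_3 = 2.6200
beam 4: φ=135°, α=300°
  d=(0.5000,-0.8660)  start (4,6)  tX=1.5800 tY=0.3580  stride 1/|dx|=2.0000 1/|dy|=1.1547
    cross y-line → (4,5), t=0.3580
    cross y-line → (4,4), t=1.5127
    cross x-line → (5,4), t=1.5800 (wall)
  → r_4 = 1.5800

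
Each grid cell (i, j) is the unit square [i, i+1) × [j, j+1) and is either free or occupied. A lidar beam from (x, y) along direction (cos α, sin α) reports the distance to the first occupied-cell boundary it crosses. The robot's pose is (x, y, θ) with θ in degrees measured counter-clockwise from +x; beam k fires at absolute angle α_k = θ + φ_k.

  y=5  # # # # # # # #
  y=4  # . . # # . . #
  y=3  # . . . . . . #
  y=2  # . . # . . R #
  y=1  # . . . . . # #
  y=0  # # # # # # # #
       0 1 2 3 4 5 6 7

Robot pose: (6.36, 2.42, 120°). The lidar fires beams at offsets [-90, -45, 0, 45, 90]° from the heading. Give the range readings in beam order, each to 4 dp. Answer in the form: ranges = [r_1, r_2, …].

ranges = [0.7390, 2.4728, 2.7200, 5.5491, 2.8400]

beam 1: φ=-90°, α=30°
  d=(0.8660,0.5000)  start (6,2)  tX=0.7390 tY=1.1600  stride 1/|dx|=1.1547 1/|dy|=2.0000
    cross x-line → (7,2), t=0.7390 (wall)
  → r_1 = 0.7390
beam 2: φ=-45°, α=75°
  d=(0.2588,0.9659)  start (6,2)  tX=2.4728 tY=0.6005  stride 1/|dx|=3.8637 1/|dy|=1.0353
    cross y-line → (6,3), t=0.6005
    cross y-line → (6,4), t=1.6357
    cross x-line → (7,4), t=2.4728 (wall)
  → r_2 = 2.4728
beam 3: φ=0°, α=120°
  d=(-0.5000,0.8660)  start (6,2)  tX=0.7200 tY=0.6697  stride 1/|dx|=2.0000 1/|dy|=1.1547
    cross y-line → (6,3), t=0.6697
    cross x-line → (5,3), t=0.7200
    cross y-line → (5,4), t=1.8244
    cross x-line → (4,4), t=2.7200 (wall)
  → r_3 = 2.7200
beam 4: φ=45°, α=165°
  d=(-0.9659,0.2588)  start (6,2)  tX=0.3727 tY=2.2409  stride 1/|dx|=1.0353 1/|dy|=3.8637
    cross x-line → (5,2), t=0.3727
    cross x-line → (4,2), t=1.4080
    cross y-line → (4,3), t=2.2409
    cross x-line → (3,3), t=2.4433
    cross x-line → (2,3), t=3.4785
    cross x-line → (1,3), t=4.5138
    cross x-line → (0,3), t=5.5491 (wall)
  → r_4 = 5.5491
beam 5: φ=90°, α=210°
  d=(-0.8660,-0.5000)  start (6,2)  tX=0.4157 tY=0.8400  stride 1/|dx|=1.1547 1/|dy|=2.0000
    cross x-line → (5,2), t=0.4157
    cross y-line → (5,1), t=0.8400
    cross x-line → (4,1), t=1.5704
    cross x-line → (3,1), t=2.7251
    cross y-line → (3,0), t=2.8400 (wall)
  → r_5 = 2.8400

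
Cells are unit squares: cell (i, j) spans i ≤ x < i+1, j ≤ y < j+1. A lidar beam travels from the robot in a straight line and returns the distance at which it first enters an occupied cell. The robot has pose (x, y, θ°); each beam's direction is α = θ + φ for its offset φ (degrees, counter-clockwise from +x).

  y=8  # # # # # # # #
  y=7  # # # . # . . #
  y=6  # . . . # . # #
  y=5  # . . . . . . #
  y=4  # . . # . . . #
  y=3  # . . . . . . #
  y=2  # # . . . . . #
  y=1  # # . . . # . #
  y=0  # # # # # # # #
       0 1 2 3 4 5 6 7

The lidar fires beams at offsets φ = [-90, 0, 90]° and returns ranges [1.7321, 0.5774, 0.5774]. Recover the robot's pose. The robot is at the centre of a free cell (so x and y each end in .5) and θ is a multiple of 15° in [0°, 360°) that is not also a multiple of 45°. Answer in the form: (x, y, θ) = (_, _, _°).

(x, y, θ) = (6.5, 7.5, 300°)

The pose lattice has 33·16 = 528 candidates. Test each by forward raycasting.
  (3.5, 7.5, 150°): beam 1 = 0.5774 ≠ 1.7321 ✗
  (2.5, 5.5, 30°): beam 1 = 1.0000 ≠ 1.7321 ✗
  (2.5, 5.5, 300°): beam 2 = 1.0000 ≠ 0.5774 ✗
  (2.5, 4.5, 105°): beam 1 = 0.5176 ≠ 1.7321 ✗
  …
  (6.5, 7.5, 300°): r_1=1.7321, r_2=0.5774, r_3=0.5774 — all match ✓
Unique over the lattice → pose = (6.5, 7.5, 300°).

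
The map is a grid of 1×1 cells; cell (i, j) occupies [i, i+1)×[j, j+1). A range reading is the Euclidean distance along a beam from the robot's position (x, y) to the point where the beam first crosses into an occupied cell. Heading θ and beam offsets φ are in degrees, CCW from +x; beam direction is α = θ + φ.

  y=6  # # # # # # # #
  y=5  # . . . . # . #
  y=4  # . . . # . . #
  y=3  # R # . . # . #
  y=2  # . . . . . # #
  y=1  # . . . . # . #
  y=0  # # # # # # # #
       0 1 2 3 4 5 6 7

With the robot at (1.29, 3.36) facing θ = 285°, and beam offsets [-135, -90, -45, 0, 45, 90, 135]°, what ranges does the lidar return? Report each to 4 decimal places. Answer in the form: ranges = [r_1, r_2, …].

ranges = [0.3349, 0.3002, 0.5800, 2.4433, 4.2839, 0.7350, 3.0484]

beam 1: φ=-135°, α=150°
  d=(-0.8660,0.5000)  start (1,3)  tX=0.3349 tY=1.2800  stride 1/|dx|=1.1547 1/|dy|=2.0000
    cross x-line → (0,3), t=0.3349 (wall)
  → r_1 = 0.3349
beam 2: φ=-90°, α=195°
  d=(-0.9659,-0.2588)  start (1,3)  tX=0.3002 tY=1.3909  stride 1/|dx|=1.0353 1/|dy|=3.8637
    cross x-line → (0,3), t=0.3002 (wall)
  → r_2 = 0.3002
beam 3: φ=-45°, α=240°
  d=(-0.5000,-0.8660)  start (1,3)  tX=0.5800 tY=0.4157  stride 1/|dx|=2.0000 1/|dy|=1.1547
    cross y-line → (1,2), t=0.4157
    cross x-line → (0,2), t=0.5800 (wall)
  → r_3 = 0.5800
beam 4: φ=0°, α=285°
  d=(0.2588,-0.9659)  start (1,3)  tX=2.7432 tY=0.3727  stride 1/|dx|=3.8637 1/|dy|=1.0353
    cross y-line → (1,2), t=0.3727
    cross y-line → (1,1), t=1.4080
    cross y-line → (1,0), t=2.4433 (wall)
  → r_4 = 2.4433
beam 5: φ=45°, α=330°
  d=(0.8660,-0.5000)  start (1,3)  tX=0.8198 tY=0.7200  stride 1/|dx|=1.1547 1/|dy|=2.0000
    cross y-line → (1,2), t=0.7200
    cross x-line → (2,2), t=0.8198
    cross x-line → (3,2), t=1.9745
    cross y-line → (3,1), t=2.7200
    cross x-line → (4,1), t=3.1292
    cross x-line → (5,1), t=4.2839 (wall)
  → r_5 = 4.2839
beam 6: φ=90°, α=15°
  d=(0.9659,0.2588)  start (1,3)  tX=0.7350 tY=2.4728  stride 1/|dx|=1.0353 1/|dy|=3.8637
    cross x-line → (2,3), t=0.7350 (wall)
  → r_6 = 0.7350
beam 7: φ=135°, α=60°
  d=(0.5000,0.8660)  start (1,3)  tX=1.4200 tY=0.7390  stride 1/|dx|=2.0000 1/|dy|=1.1547
    cross y-line → (1,4), t=0.7390
    cross x-line → (2,4), t=1.4200
    cross y-line → (2,5), t=1.8937
    cross y-line → (2,6), t=3.0484 (wall)
  → r_7 = 3.0484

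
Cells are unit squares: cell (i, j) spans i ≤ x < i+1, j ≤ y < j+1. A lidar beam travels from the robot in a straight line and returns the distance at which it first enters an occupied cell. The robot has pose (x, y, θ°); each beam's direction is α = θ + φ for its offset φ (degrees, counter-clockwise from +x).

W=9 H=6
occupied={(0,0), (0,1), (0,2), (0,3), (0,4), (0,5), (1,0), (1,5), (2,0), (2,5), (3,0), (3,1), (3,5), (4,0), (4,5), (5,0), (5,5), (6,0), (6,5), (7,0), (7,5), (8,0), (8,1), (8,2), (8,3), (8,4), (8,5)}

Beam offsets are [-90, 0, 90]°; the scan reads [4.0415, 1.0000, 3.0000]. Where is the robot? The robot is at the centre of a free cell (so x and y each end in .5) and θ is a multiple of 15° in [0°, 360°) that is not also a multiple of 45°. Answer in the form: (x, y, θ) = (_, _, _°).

Candidates: 27 free-cell centres × 16 headings = 432 poses. Raycast each; keep the one whose scan matches to 4 dp.
  (5.5, 4.5, 165°): beam 1 = 0.5176 ≠ 4.0415 ✗
  (1.5, 3.5, 330°): beam 1 = 1.0000 ≠ 4.0415 ✗
  (2.5, 4.5, 60°): beam 1 = 6.3509 ≠ 4.0415 ✗
  …
  (4.5, 2.5, 240°): r_1=4.0415, r_2=1.0000, r_3=3.0000 — all match ✓
Only this pose fits every beam.

(x, y, θ) = (4.5, 2.5, 240°)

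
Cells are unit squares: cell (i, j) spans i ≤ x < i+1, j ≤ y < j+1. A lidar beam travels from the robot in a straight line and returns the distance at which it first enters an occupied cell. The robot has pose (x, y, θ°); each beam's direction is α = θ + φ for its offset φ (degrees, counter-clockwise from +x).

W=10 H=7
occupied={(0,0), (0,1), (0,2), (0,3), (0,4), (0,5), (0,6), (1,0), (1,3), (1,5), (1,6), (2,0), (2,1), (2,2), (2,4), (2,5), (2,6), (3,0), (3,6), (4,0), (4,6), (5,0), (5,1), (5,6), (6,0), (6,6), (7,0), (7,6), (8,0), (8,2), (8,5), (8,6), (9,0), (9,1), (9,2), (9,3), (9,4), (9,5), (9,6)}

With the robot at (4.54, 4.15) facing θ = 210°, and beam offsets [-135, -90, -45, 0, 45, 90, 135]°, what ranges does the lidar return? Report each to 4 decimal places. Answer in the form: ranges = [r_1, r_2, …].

ranges = [1.9153, 2.1362, 1.5943, 2.3000, 3.2611, 2.4826, 4.4433]

beam 1: φ=-135°, α=75°
  cosα=0.2588 sinα=0.9659 | (4,4) | tMaxX 1.7773 tMaxY 0.8800 | tΔX 3.8637 tΔY 1.0353
    t=0.8800 [y] (4,5)
    t=1.7773 [x] (5,5)
    t=1.9153 [y] (5,6) — stop
  → r_1 = 1.9153
beam 2: φ=-90°, α=120°
  cosα=-0.5000 sinα=0.8660 | (4,4) | tMaxX 1.0800 tMaxY 0.9815 | tΔX 2.0000 tΔY 1.1547
    t=0.9815 [y] (4,5)
    t=1.0800 [x] (3,5)
    t=2.1362 [y] (3,6) — stop
  → r_2 = 2.1362
beam 3: φ=-45°, α=165°
  cosα=-0.9659 sinα=0.2588 | (4,4) | tMaxX 0.5590 tMaxY 3.2841 | tΔX 1.0353 tΔY 3.8637
    t=0.5590 [x] (3,4)
    t=1.5943 [x] (2,4) — stop
  → r_3 = 1.5943
beam 4: φ=0°, α=210°
  cosα=-0.8660 sinα=-0.5000 | (4,4) | tMaxX 0.6235 tMaxY 0.3000 | tΔX 1.1547 tΔY 2.0000
    t=0.3000 [y] (4,3)
    t=0.6235 [x] (3,3)
    t=1.7782 [x] (2,3)
    t=2.3000 [y] (2,2) — stop
  → r_4 = 2.3000
beam 5: φ=45°, α=255°
  cosα=-0.2588 sinα=-0.9659 | (4,4) | tMaxX 2.0864 tMaxY 0.1553 | tΔX 3.8637 tΔY 1.0353
    t=0.1553 [y] (4,3)
    t=1.1906 [y] (4,2)
    t=2.0864 [x] (3,2)
    t=2.2258 [y] (3,1)
    t=3.2611 [y] (3,0) — stop
  → r_5 = 3.2611
beam 6: φ=90°, α=300°
  cosα=0.5000 sinα=-0.8660 | (4,4) | tMaxX 0.9200 tMaxY 0.1732 | tΔX 2.0000 tΔY 1.1547
    t=0.1732 [y] (4,3)
    t=0.9200 [x] (5,3)
    t=1.3279 [y] (5,2)
    t=2.4826 [y] (5,1) — stop
  → r_6 = 2.4826
beam 7: φ=135°, α=345°
  cosα=0.9659 sinα=-0.2588 | (4,4) | tMaxX 0.4762 tMaxY 0.5796 | tΔX 1.0353 tΔY 3.8637
    t=0.4762 [x] (5,4)
    t=0.5796 [y] (5,3)
    t=1.5115 [x] (6,3)
    t=2.5468 [x] (7,3)
    t=3.5821 [x] (8,3)
    t=4.4433 [y] (8,2) — stop
  → r_7 = 4.4433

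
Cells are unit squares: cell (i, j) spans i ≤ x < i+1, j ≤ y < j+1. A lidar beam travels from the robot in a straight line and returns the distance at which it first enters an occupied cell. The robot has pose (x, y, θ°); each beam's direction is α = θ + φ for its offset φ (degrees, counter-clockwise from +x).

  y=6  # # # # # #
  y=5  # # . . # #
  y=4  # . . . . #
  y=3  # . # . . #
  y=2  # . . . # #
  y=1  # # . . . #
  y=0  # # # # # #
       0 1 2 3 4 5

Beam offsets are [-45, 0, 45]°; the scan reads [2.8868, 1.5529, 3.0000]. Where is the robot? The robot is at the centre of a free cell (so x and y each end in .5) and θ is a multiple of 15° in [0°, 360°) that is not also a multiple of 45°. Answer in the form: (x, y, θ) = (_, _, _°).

(x, y, θ) = (4.5, 3.5, 165°)

The pose lattice has 15·16 = 240 candidates. Test each by forward raycasting.
  (4.5, 3.5, 285°): beam 1 = 0.5774 ≠ 2.8868 ✗
  (2.5, 1.5, 255°): beam 1 = 0.5774 ≠ 2.8868 ✗
  (4.5, 1.5, 285°): beam 1 = 0.5774 ≠ 2.8868 ✗
  …
  (4.5, 3.5, 165°): r_1=2.8868, r_2=1.5529, r_3=3.0000 — all match ✓
Unique over the lattice → pose = (4.5, 3.5, 165°).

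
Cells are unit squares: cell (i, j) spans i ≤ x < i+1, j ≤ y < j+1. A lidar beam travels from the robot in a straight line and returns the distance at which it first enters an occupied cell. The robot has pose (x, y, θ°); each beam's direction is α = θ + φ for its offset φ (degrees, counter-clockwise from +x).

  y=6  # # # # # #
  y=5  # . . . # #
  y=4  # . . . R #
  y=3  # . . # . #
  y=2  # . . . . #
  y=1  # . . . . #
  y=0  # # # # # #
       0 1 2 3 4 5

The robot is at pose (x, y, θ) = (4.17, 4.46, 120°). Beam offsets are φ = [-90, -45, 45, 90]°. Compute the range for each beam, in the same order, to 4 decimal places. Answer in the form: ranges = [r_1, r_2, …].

ranges = [0.9584, 0.5590, 3.2818, 0.9200]

beam 1: φ=-90°, α=30°
  d=(0.8660,0.5000)  start (4,4)  tX=0.9584 tY=1.0800  stride 1/|dx|=1.1547 1/|dy|=2.0000
    cross x-line → (5,4), t=0.9584 (wall)
  → r_1 = 0.9584
beam 2: φ=-45°, α=75°
  d=(0.2588,0.9659)  start (4,4)  tX=3.2069 tY=0.5590  stride 1/|dx|=3.8637 1/|dy|=1.0353
    cross y-line → (4,5), t=0.5590 (wall)
  → r_2 = 0.5590
beam 3: φ=45°, α=165°
  d=(-0.9659,0.2588)  start (4,4)  tX=0.1760 tY=2.0864  stride 1/|dx|=1.0353 1/|dy|=3.8637
    cross x-line → (3,4), t=0.1760
    cross x-line → (2,4), t=1.2113
    cross y-line → (2,5), t=2.0864
    cross x-line → (1,5), t=2.2465
    cross x-line → (0,5), t=3.2818 (wall)
  → r_3 = 3.2818
beam 4: φ=90°, α=210°
  d=(-0.8660,-0.5000)  start (4,4)  tX=0.1963 tY=0.9200  stride 1/|dx|=1.1547 1/|dy|=2.0000
    cross x-line → (3,4), t=0.1963
    cross y-line → (3,3), t=0.9200 (wall)
  → r_4 = 0.9200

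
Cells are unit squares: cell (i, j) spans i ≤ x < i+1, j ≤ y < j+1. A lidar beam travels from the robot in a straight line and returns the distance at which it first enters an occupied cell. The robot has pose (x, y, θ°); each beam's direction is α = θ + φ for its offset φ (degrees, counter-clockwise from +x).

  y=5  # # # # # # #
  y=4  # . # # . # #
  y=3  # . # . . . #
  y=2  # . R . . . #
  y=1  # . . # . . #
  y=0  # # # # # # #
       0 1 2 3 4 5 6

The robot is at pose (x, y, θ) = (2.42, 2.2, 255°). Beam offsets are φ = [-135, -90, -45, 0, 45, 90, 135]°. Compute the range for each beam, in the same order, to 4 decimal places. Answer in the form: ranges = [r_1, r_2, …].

beam 1: φ=-135°, α=120°
  cosα=-0.5000 sinα=0.8660 | (2,2) | tMaxX 0.8400 tMaxY 0.9238 | tΔX 2.0000 tΔY 1.1547
    t=0.8400 [x] (1,2)
    t=0.9238 [y] (1,3)
    t=2.0785 [y] (1,4)
    t=2.8400 [x] (0,4) — stop
  → r_1 = 2.8400
beam 2: φ=-90°, α=165°
  cosα=-0.9659 sinα=0.2588 | (2,2) | tMaxX 0.4348 tMaxY 3.0910 | tΔX 1.0353 tΔY 3.8637
    t=0.4348 [x] (1,2)
    t=1.4701 [x] (0,2) — stop
  → r_2 = 1.4701
beam 3: φ=-45°, α=210°
  cosα=-0.8660 sinα=-0.5000 | (2,2) | tMaxX 0.4850 tMaxY 0.4000 | tΔX 1.1547 tΔY 2.0000
    t=0.4000 [y] (2,1)
    t=0.4850 [x] (1,1)
    t=1.6397 [x] (0,1) — stop
  → r_3 = 1.6397
beam 4: φ=0°, α=255°
  cosα=-0.2588 sinα=-0.9659 | (2,2) | tMaxX 1.6228 tMaxY 0.2071 | tΔX 3.8637 tΔY 1.0353
    t=0.2071 [y] (2,1)
    t=1.2423 [y] (2,0) — stop
  → r_4 = 1.2423
beam 5: φ=45°, α=300°
  cosα=0.5000 sinα=-0.8660 | (2,2) | tMaxX 1.1600 tMaxY 0.2309 | tΔX 2.0000 tΔY 1.1547
    t=0.2309 [y] (2,1)
    t=1.1600 [x] (3,1) — stop
  → r_5 = 1.1600
beam 6: φ=90°, α=345°
  cosα=0.9659 sinα=-0.2588 | (2,2) | tMaxX 0.6005 tMaxY 0.7727 | tΔX 1.0353 tΔY 3.8637
    t=0.6005 [x] (3,2)
    t=0.7727 [y] (3,1) — stop
  → r_6 = 0.7727
beam 7: φ=135°, α=30°
  cosα=0.8660 sinα=0.5000 | (2,2) | tMaxX 0.6697 tMaxY 1.6000 | tΔX 1.1547 tΔY 2.0000
    t=0.6697 [x] (3,2)
    t=1.6000 [y] (3,3)
    t=1.8244 [x] (4,3)
    t=2.9791 [x] (5,3)
    t=3.6000 [y] (5,4) — stop
  → r_7 = 3.6000

ranges = [2.8400, 1.4701, 1.6397, 1.2423, 1.1600, 0.7727, 3.6000]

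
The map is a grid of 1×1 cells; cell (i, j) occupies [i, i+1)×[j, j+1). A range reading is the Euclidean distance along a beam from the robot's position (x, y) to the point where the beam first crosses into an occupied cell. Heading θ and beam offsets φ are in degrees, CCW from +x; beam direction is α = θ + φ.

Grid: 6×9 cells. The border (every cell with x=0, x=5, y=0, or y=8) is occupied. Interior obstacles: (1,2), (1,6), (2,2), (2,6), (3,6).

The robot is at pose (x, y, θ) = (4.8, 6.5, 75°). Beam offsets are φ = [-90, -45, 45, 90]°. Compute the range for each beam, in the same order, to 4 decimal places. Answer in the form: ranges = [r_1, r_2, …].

beam 1: φ=-90°, α=345°
  direction (0.9659, -0.2588); cell (4,6); t to first gridline: x 0.2071, y 1.9319 (then +1.0353 / +3.8637)
    (5,6) via x @ 0.2071  # hit
  → r_1 = 0.2071
beam 2: φ=-45°, α=30°
  direction (0.8660, 0.5000); cell (4,6); t to first gridline: x 0.2309, y 1.0000 (then +1.1547 / +2.0000)
    (5,6) via x @ 0.2309  # hit
  → r_2 = 0.2309
beam 3: φ=45°, α=120°
  direction (-0.5000, 0.8660); cell (4,6); t to first gridline: x 1.6000, y 0.5774 (then +2.0000 / +1.1547)
    (4,7) via y @ 0.5774
    (3,7) via x @ 1.6000
    (3,8) via y @ 1.7321  # hit
  → r_3 = 1.7321
beam 4: φ=90°, α=165°
  direction (-0.9659, 0.2588); cell (4,6); t to first gridline: x 0.8282, y 1.9319 (then +1.0353 / +3.8637)
    (3,6) via x @ 0.8282  # hit
  → r_4 = 0.8282

ranges = [0.2071, 0.2309, 1.7321, 0.8282]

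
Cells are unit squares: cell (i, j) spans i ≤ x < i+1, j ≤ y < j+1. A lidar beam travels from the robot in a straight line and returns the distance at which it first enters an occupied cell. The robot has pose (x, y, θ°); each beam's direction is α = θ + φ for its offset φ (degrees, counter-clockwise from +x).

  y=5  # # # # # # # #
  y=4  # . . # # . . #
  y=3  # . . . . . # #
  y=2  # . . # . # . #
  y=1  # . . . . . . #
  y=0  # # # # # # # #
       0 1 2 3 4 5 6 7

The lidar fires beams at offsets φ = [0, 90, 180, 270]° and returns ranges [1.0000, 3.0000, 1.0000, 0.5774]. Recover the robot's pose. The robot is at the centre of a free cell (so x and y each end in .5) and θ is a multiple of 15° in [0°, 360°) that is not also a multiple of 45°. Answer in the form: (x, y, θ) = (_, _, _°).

(x, y, θ) = (2.5, 1.5, 30°)

Enumerate (i+0.5, j+0.5, θ) over the 19 free cells and 16 admissible headings. For each, cast all 4 beams and compare to the given ranges.
  (4.5, 1.5, 165°): beam 1 = 3.6235 ≠ 1.0000 ✗
  (2.5, 1.5, 105°): beam 1 = 3.6235 ≠ 1.0000 ✗
  (1.5, 1.5, 195°): beam 1 = 0.5176 ≠ 1.0000 ✗
  …
  (2.5, 1.5, 30°): r_1=1.0000, r_2=3.0000, r_3=1.0000, r_4=0.5774 — all match ✓
Unique over the lattice → pose = (2.5, 1.5, 30°).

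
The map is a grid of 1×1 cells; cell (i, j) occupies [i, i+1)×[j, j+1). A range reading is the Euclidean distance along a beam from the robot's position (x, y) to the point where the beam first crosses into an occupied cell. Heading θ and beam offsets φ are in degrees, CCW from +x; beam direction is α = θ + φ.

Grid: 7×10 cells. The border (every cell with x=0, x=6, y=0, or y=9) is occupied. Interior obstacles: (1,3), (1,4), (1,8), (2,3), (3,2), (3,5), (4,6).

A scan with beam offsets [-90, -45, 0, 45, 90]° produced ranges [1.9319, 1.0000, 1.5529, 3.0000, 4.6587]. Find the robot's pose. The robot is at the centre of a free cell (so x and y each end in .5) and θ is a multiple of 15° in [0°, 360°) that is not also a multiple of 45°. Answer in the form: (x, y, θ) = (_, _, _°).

Enumerate (i+0.5, j+0.5, θ) over the 33 free cells and 16 admissible headings. For each, cast all 5 beams and compare to the given ranges.
  (4.5, 3.5, 345°): beam 1 = 2.5882 ≠ 1.9319 ✗
  (4.5, 3.5, 195°): beam 2 = 2.8868 ≠ 1.0000 ✗
  (3.5, 6.5, 150°): beam 1 = 2.8868 ≠ 1.9319 ✗
  …
  (5.5, 5.5, 165°): r_1=1.9319, r_2=1.0000, r_3=1.5529, r_4=3.0000, r_5=4.6587 — all match ✓
Only this pose fits every beam.

(x, y, θ) = (5.5, 5.5, 165°)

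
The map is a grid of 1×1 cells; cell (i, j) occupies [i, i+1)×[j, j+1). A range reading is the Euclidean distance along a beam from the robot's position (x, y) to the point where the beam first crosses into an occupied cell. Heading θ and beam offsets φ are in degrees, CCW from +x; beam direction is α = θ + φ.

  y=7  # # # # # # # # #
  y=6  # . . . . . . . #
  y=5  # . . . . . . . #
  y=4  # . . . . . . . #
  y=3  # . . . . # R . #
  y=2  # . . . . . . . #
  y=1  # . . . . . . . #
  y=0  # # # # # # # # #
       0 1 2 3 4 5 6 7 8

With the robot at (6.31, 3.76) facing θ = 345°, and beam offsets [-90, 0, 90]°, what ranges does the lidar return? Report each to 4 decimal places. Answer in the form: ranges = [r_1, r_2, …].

ranges = [2.8574, 1.7496, 3.3543]

beam 1: φ=-90°, α=255°
  d=(-0.2588,-0.9659)  start (6,3)  tX=1.1977 tY=0.7868  stride 1/|dx|=3.8637 1/|dy|=1.0353
    cross y-line → (6,2), t=0.7868
    cross x-line → (5,2), t=1.1977
    cross y-line → (5,1), t=1.8221
    cross y-line → (5,0), t=2.8574 (wall)
  → r_1 = 2.8574
beam 2: φ=0°, α=345°
  d=(0.9659,-0.2588)  start (6,3)  tX=0.7143 tY=2.9364  stride 1/|dx|=1.0353 1/|dy|=3.8637
    cross x-line → (7,3), t=0.7143
    cross x-line → (8,3), t=1.7496 (wall)
  → r_2 = 1.7496
beam 3: φ=90°, α=75°
  d=(0.2588,0.9659)  start (6,3)  tX=2.6660 tY=0.2485  stride 1/|dx|=3.8637 1/|dy|=1.0353
    cross y-line → (6,4), t=0.2485
    cross y-line → (6,5), t=1.2837
    cross y-line → (6,6), t=2.3190
    cross x-line → (7,6), t=2.6660
    cross y-line → (7,7), t=3.3543 (wall)
  → r_3 = 3.3543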